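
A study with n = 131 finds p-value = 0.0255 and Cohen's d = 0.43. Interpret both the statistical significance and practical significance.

Statistically significant (p = 0.0255 < 0.05). Cohen's d = 0.43 indicates a small effect size. Both statistical and practical significance should be considered.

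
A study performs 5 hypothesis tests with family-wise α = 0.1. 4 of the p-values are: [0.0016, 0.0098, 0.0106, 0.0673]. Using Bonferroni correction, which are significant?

Bonferroni α = 0.1/5 = 0.02. Significant p-values: [0.0016, 0.0098, 0.0106]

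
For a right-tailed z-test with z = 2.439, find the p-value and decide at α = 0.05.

p = P(Z > 2.439) = 1 - Φ(2.439) ≈ 0.0074. Since p < 0.05, reject H₀ (significant) at α = 0.05.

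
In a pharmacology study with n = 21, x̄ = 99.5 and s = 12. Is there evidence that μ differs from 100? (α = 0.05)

t = (x̄ - μ₀)/(s/√n) = (99.5 - 100)/(12/√21) = -0.191. df = 20, critical t = ±2.086. Fail to reject H₀.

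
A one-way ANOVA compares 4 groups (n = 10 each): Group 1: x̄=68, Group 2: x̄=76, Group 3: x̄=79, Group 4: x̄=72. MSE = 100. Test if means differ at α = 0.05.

Grand mean = 73.75. SS_between = 687.5, MS_between = 229.17. F = 2.292, F_crit ≈ 2.866. Fail to reject H₀.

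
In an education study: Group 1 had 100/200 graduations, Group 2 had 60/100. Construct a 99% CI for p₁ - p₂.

p̂₁ = 0.5, p̂₂ = 0.6. Difference = -0.1. CI = (-0.256, 0.056)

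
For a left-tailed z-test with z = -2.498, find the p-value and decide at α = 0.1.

p = P(Z < -2.498) = Φ(-2.498) ≈ 0.0062. Since p < 0.1, reject H₀ (significant) at α = 0.1.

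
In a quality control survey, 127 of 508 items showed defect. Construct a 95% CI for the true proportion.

p̂ = 0.25. CI = p̂ ± z*√(p̂(1-p̂)/n) = (0.212, 0.288)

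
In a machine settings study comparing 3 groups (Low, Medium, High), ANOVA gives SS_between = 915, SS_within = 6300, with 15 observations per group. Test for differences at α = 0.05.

df_between = 2, df_within = 42. F = MS_between/MS_within = 457.5/150.0 = 3.05. F_crit ≈ 3.22. Fail to reject H₀.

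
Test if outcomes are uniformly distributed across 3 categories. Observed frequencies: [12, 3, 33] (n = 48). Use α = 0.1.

Expected = 16 each. χ² = Σ(O-E)²/E = 29.625. df = 2, critical value = 4.605. Reject H₀.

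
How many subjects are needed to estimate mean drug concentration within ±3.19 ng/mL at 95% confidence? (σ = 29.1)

n = (z*σ/E)² = (1.96×29.1/3.19)² = 319.7 → n = 320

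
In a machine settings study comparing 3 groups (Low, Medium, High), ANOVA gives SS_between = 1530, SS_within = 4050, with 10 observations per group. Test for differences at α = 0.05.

df_between = 2, df_within = 27. F = MS_between/MS_within = 765.0/150.0 = 5.1. F_crit ≈ 3.354. Reject H₀. At least one mean differs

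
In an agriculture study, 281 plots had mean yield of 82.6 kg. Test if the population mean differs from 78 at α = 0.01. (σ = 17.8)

z = (x̄ - μ₀)/(σ/√n) = (82.6 - 78)/(17.8/√281) = 4.332. Critical value: ±2.576. Since |4.332| > 2.576, Reject H₀.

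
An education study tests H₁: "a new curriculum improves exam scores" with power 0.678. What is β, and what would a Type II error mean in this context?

β = 1 - power = 1 - 0.678 = 0.322. A Type II error is failing to reject H₀ when H₀ is false (false negative) — here, failing to conclude that a new curriculum improves exam scores when in fact it is true. Consequence: keeping the old curriculum when the new one would have helped students.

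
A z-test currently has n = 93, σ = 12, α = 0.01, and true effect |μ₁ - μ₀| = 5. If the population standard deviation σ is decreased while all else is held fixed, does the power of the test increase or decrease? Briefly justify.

Power increases: a smaller σ shrinks the standard error σ/√n, moving the sampling distribution under H₁ further from the critical value.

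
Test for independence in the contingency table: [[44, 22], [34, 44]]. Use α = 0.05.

χ² = 7.669. df = 1, critical = 3.841. Reject H₀. Variables are dependent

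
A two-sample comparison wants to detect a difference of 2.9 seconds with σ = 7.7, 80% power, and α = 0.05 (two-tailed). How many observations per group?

n per group = 2(z_α/2 + z_β)²σ²/d² = 2×(1.96 + 0.84)²×7.7²/2.9² = 110.5 → n = 111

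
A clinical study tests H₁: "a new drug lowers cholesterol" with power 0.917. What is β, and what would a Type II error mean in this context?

β = 1 - power = 1 - 0.917 = 0.083. A Type II error is failing to reject H₀ when H₀ is false (false negative) — here, failing to conclude that a new drug lowers cholesterol when in fact it is true. Consequence: shelving an effective drug — patients miss out on a treatment that would have helped.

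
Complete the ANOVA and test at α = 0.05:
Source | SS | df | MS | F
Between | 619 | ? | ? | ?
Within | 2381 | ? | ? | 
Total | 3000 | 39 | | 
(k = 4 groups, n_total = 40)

df_between = 3, df_within = 36. MS_between = 206.33, MS_within = 66.14. F = 3.12, F_crit ≈ 2.866. Reject H₀.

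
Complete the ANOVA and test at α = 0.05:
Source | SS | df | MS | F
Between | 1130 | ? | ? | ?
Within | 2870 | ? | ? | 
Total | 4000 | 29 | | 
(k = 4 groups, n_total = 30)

df_between = 3, df_within = 26. MS_between = 376.67, MS_within = 110.38. F = 3.412, F_crit ≈ 2.975. Reject H₀.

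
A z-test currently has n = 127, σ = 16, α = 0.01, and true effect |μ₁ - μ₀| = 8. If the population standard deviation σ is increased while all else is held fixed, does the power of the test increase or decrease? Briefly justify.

Power decreases: a larger σ inflates the standard error σ/√n, pulling the sampling distribution under H₁ back toward the critical value.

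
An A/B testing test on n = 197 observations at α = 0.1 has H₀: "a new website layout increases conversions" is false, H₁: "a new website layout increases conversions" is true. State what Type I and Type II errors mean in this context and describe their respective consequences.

Type I (false positive): concluding that a new website layout increases conversions when it is not — rolling out a layout that doesn't actually help — wasted engineering effort. Type II (false negative): failing to conclude that a new website layout increases conversions when it is — discarding a layout that would have improved conversions — lost revenue. Which is costlier depends on domain priorities and is a judgement call rather than a statistical fact.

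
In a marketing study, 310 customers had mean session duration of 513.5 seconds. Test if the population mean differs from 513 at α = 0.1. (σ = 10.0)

z = (x̄ - μ₀)/(σ/√n) = (513.5 - 513)/(10.0/√310) = 0.88. Critical value: ±1.645. Since |0.88| ≤ 1.645, Fail to reject H₀.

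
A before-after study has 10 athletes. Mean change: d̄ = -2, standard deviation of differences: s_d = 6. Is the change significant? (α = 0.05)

t = d̄/(s_d/√n) = -2/(6/√10) = -1.054. df = 9, critical t = ±2.262. Fail to reject H₀.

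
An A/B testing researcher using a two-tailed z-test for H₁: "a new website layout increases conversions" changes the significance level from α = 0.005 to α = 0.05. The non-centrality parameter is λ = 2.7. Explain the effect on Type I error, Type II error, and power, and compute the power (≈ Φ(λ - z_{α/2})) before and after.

Increasing α from 0.005 to 0.05:
• Type I error rate increases (α is the Type I rate by definition).
• Critical value moves from z_{α/2} = 2.807 to 1.96, so power = Φ(λ - z_{α/2}) goes from Φ(2.7 - 2.807) = 0.457 to Φ(2.7 - 1.96) = 0.77.
• Type II error rate β = 1 - power therefore decreases (0.543 → 0.23).
Appropriate when false negatives are costly — here, discarding a layout that would have improved conversions — lost revenue.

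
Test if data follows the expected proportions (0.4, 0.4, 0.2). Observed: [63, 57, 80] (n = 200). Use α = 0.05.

Expected: [80.0, 80.0, 40.0]. χ² = 50.225. df = 2, critical = 5.991. Reject H₀.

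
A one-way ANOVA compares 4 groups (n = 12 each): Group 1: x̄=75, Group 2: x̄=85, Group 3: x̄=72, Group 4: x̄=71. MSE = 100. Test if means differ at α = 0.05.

Grand mean = 75.75. SS_between = 1473.0, MS_between = 491.0. F = 4.91, F_crit ≈ 2.816. Reject H₀.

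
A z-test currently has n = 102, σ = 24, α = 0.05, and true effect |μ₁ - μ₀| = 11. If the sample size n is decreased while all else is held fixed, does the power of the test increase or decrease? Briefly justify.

Power decreases: a smaller n inflates the standard error σ/√n, pulling the sampling distribution under H₁ back toward the critical value.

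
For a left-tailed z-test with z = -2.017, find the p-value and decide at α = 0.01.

p = P(Z < -2.017) = Φ(-2.017) ≈ 0.0218. Since p ≥ 0.01, fail to reject H₀ (not significant) at α = 0.01.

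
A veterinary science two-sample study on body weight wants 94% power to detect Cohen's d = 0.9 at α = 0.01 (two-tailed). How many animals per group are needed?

z_{α/2} = 2.576, z_β = Φ⁻¹(0.94) = 1.555. For large effect (d = 0.9): n per group = 2(z_{α/2} + z_β)²/d² = 2(2.576 + 1.555)²/0.9² = 42.1 → 43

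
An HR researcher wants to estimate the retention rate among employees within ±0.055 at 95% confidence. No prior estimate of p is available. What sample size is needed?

Conservative approach: use p = 0.5 (maximizes p(1-p) = 0.25). n = z²(0.25)/E² = 1.96²×0.25/0.055² = 317.5 → n = 318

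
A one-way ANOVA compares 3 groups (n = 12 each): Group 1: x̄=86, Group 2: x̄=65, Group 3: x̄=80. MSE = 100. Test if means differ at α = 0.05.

Grand mean = 77.0. SS_between = 2808.0, MS_between = 1404.0. F = 14.04, F_crit ≈ 3.285. Reject H₀.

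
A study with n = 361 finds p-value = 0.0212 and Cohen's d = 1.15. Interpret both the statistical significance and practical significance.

Statistically significant (p = 0.0212 < 0.05). Cohen's d = 1.15 indicates a large effect size. Both statistical and practical significance should be considered.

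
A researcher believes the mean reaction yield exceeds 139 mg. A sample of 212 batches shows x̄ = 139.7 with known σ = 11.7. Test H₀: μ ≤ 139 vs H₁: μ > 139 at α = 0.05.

z = 0.871. Critical value: 1.645. Fail to reject H₀.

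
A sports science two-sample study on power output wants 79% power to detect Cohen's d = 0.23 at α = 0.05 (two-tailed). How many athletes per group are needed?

z_{α/2} = 1.96, z_β = Φ⁻¹(0.79) = 0.806. For small effect (d = 0.23): n per group = 2(z_{α/2} + z_β)²/d² = 2(1.96 + 0.806)²/0.23² = 289.3 → 290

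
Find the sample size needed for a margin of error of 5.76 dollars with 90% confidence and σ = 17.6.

n = (z*σ/E)² = (1.645×17.6/5.76)² = 25.3 → n = 26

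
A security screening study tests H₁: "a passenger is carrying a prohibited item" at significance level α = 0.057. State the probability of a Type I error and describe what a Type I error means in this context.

P(Type I error) = α = 0.057. A Type I error is rejecting H₀ when H₀ is actually true (false positive) — here, concluding that a passenger is carrying a prohibited item when in fact this is not the case. Consequence: detaining an innocent passenger — delay and inconvenience.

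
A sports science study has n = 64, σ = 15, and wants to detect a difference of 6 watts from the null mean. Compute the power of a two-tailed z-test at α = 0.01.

SE = σ/√n = 15/√64 = 1.875. Non-centrality λ = d/SE = 6/1.875 = 3.2. Power ≈ Φ(λ - z_{α/2}) = Φ(3.2 - 2.576) = Φ(0.624) = 0.734.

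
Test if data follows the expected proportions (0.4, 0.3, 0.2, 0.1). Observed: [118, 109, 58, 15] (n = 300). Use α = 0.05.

Expected: [120.0, 90.0, 60.0, 30.0]. χ² = 11.611. df = 3, critical = 7.815. Reject H₀.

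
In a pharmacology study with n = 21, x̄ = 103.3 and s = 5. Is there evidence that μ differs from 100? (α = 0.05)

t = (x̄ - μ₀)/(s/√n) = (103.3 - 100)/(5/√21) = 3.024. df = 20, critical t = ±2.086. Reject H₀.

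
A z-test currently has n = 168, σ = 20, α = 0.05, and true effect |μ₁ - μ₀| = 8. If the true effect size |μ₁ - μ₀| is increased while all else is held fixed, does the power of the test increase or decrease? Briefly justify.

Power increases: a larger true effect increases the non-centrality λ = |μ₁ - μ₀|/(σ/√n).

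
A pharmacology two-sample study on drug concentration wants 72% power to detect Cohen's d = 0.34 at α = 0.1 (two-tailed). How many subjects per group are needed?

z_{α/2} = 1.645, z_β = Φ⁻¹(0.72) = 0.583. For small effect (d = 0.34): n per group = 2(z_{α/2} + z_β)²/d² = 2(1.645 + 0.583)²/0.34² = 85.9 → 86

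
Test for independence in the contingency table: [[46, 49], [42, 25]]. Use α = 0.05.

χ² = 3.222. df = 1, critical = 3.841. Fail to reject H₀. No evidence of dependence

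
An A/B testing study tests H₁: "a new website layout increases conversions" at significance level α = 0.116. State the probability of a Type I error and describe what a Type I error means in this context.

P(Type I error) = α = 0.116. A Type I error is rejecting H₀ when H₀ is actually true (false positive) — here, concluding that a new website layout increases conversions when in fact this is not the case. Consequence: rolling out a layout that doesn't actually help — wasted engineering effort.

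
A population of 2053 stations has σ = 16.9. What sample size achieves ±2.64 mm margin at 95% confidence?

Without FPC: n₀ = (1.96×16.9/2.64)² = 157.426. With FPC: n = n₀N/(n₀+N-1) = 146.3 → n = 147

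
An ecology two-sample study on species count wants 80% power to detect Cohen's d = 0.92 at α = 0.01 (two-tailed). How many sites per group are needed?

z_{α/2} = 2.576, z_β = Φ⁻¹(0.8) = 0.842. For large effect (d = 0.92): n per group = 2(z_{α/2} + z_β)²/d² = 2(2.576 + 0.842)²/0.92² = 27.6 → 28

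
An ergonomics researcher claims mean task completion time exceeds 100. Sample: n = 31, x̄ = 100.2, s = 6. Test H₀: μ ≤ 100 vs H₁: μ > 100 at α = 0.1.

t = (100.2 - 100)/(6/√31) = 0.186, df = 30. Critical t = 1.31. Fail to reject H₀.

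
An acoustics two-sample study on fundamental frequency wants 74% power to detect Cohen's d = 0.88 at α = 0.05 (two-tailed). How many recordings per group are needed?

z_{α/2} = 1.96, z_β = Φ⁻¹(0.74) = 0.643. For large effect (d = 0.88): n per group = 2(z_{α/2} + z_β)²/d² = 2(1.96 + 0.643)²/0.88² = 17.5 → 18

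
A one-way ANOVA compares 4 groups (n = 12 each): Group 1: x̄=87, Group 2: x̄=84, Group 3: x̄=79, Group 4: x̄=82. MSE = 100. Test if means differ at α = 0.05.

Grand mean = 83.0. SS_between = 408.0, MS_between = 136.0. F = 1.36, F_crit ≈ 2.816. Fail to reject H₀.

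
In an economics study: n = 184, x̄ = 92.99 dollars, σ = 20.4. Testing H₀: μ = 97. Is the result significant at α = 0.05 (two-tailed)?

z = (92.99 - 97)/(20.4/√184) = -2.666. Since |z| > 1.96, significant at α = 0.05.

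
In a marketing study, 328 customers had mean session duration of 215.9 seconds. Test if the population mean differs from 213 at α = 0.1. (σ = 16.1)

z = (x̄ - μ₀)/(σ/√n) = (215.9 - 213)/(16.1/√328) = 3.262. Critical value: ±1.645. Since |3.262| > 1.645, Reject H₀.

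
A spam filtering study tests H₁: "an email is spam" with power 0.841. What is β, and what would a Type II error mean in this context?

β = 1 - power = 1 - 0.841 = 0.159. A Type II error is failing to reject H₀ when H₀ is false (false negative) — here, failing to conclude that an email is spam when in fact it is true. Consequence: a spam email lands in the inbox.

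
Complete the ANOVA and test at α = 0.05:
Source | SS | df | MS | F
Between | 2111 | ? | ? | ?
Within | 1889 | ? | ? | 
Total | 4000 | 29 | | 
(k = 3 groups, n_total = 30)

df_between = 2, df_within = 27. MS_between = 1055.5, MS_within = 69.96. F = 15.087, F_crit ≈ 3.354. Reject H₀.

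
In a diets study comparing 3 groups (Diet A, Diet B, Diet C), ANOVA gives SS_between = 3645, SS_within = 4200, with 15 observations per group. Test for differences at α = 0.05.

df_between = 2, df_within = 42. F = MS_between/MS_within = 1822.5/100.0 = 18.225. F_crit ≈ 3.22. Reject H₀. At least one mean differs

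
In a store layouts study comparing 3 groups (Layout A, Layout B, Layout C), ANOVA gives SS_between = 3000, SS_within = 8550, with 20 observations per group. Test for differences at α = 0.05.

df_between = 2, df_within = 57. F = MS_between/MS_within = 1500.0/150.0 = 10.0. F_crit ≈ 3.159. Reject H₀. At least one mean differs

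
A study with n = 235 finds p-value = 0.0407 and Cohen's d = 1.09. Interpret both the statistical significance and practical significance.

Statistically significant (p = 0.0407 < 0.05). Cohen's d = 1.09 indicates a large effect size. Both statistical and practical significance should be considered.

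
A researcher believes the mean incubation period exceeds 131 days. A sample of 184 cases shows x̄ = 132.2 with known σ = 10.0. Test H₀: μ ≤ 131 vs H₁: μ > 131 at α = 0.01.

z = 1.628. Critical value: 2.33. Fail to reject H₀.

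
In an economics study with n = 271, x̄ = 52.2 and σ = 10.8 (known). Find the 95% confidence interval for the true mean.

CI = x̄ ± z*(σ/√n) = 52.2 ± 1.96(10.8/√271) = 52.2 ± 1.29 = (50.91, 53.49)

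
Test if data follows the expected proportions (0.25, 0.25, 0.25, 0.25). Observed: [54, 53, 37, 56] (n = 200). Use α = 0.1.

Expected: [50.0, 50.0, 50.0, 50.0]. χ² = 4.6. df = 3, critical = 6.251. Fail to reject H₀.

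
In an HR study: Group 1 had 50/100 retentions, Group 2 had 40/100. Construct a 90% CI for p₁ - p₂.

p̂₁ = 0.5, p̂₂ = 0.4. Difference = 0.1. CI = (-0.015, 0.215)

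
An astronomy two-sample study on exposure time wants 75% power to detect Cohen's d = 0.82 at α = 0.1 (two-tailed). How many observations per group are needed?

z_{α/2} = 1.645, z_β = Φ⁻¹(0.75) = 0.674. For large effect (d = 0.82): n per group = 2(z_{α/2} + z_β)²/d² = 2(1.645 + 0.674)²/0.82² = 16.0 → 16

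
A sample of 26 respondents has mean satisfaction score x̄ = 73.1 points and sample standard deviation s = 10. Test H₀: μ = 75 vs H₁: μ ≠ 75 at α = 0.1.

t = (x̄ - μ₀)/(s/√n) = (73.1 - 75)/(10/√26) = -0.969. df = 25, critical t = ±1.708. Fail to reject H₀.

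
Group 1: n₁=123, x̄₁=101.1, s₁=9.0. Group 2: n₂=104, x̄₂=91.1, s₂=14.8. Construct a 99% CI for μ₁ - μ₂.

Difference = 10.0. SE = √(9.0²/123 + 14.8²/104) = 1.663. CI = (5.72, 14.28)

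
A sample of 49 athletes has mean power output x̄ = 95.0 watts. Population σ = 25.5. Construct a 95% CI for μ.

CI = x̄ ± z*(σ/√n) = 95.0 ± 1.96(25.5/√49) = 95.0 ± 7.14 = (87.86, 102.14)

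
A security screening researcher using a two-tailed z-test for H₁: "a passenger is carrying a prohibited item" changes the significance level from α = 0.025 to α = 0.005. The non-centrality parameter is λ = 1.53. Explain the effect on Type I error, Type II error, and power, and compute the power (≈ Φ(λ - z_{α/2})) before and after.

Decreasing α from 0.025 to 0.005:
• Type I error rate decreases (α is the Type I rate by definition).
• Critical value moves from z_{α/2} = 2.241 to 2.807, so power = Φ(λ - z_{α/2}) goes from Φ(1.53 - 2.241) = 0.239 to Φ(1.53 - 2.807) = 0.101.
• Type II error rate β = 1 - power therefore increases (0.761 → 0.899).
Appropriate when false positives are costly — here, detaining an innocent passenger — delay and inconvenience.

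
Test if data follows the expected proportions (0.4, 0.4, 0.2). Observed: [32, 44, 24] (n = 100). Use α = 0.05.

Expected: [40.0, 40.0, 20.0]. χ² = 2.8. df = 2, critical = 5.991. Fail to reject H₀.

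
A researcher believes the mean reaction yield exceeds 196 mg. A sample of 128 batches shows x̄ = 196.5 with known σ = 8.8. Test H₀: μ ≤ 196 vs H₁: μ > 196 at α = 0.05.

z = 0.643. Critical value: 1.645. Fail to reject H₀.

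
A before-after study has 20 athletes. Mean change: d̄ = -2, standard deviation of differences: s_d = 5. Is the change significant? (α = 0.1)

t = d̄/(s_d/√n) = -2/(5/√20) = -1.789. df = 19, critical t = ±1.729. Reject H₀.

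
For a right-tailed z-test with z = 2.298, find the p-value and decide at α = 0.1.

p = P(Z > 2.298) = 1 - Φ(2.298) ≈ 0.0108. Since p < 0.1, reject H₀ (significant) at α = 0.1.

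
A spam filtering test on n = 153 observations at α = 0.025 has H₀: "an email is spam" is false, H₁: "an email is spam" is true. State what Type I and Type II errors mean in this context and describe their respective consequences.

Type I (false positive): concluding that an email is spam when it is not — a legitimate email is sent to the spam folder and the user misses it. Type II (false negative): failing to conclude that an email is spam when it is — a spam email lands in the inbox. Which is costlier depends on domain priorities and is a judgement call rather than a statistical fact.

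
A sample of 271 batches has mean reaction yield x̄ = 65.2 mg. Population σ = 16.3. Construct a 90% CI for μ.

CI = x̄ ± z*(σ/√n) = 65.2 ± 1.645(16.3/√271) = 65.2 ± 1.63 = (63.57, 66.83)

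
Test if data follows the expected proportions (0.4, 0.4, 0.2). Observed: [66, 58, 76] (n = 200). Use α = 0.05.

Expected: [80.0, 80.0, 40.0]. χ² = 40.9. df = 2, critical = 5.991. Reject H₀.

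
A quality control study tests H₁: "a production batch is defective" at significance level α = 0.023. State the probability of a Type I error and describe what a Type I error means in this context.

P(Type I error) = α = 0.023. A Type I error is rejecting H₀ when H₀ is actually true (false positive) — here, concluding that a production batch is defective when in fact this is not the case. Consequence: scrapping a good batch — wasted material and cost for no reason.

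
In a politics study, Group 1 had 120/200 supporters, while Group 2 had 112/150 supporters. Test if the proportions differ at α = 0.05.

p̂₁ = 0.6, p̂₂ = 0.747, pooled p̂ = 0.663. z = -2.872. Critical: ±1.96. Reject H₀.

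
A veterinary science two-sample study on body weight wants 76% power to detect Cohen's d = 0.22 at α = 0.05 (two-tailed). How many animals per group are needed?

z_{α/2} = 1.96, z_β = Φ⁻¹(0.76) = 0.706. For small effect (d = 0.22): n per group = 2(z_{α/2} + z_β)²/d² = 2(1.96 + 0.706)²/0.22² = 293.7 → 294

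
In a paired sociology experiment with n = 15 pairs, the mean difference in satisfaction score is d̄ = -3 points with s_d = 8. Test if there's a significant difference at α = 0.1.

t = d̄/(s_d/√n) = -3/(8/√15) = -1.452. df = 14, critical t = ±1.761. Fail to reject H₀.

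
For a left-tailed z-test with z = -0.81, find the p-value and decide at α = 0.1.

p = P(Z < -0.81) = Φ(-0.81) ≈ 0.209. Since p ≥ 0.1, fail to reject H₀ (not significant) at α = 0.1.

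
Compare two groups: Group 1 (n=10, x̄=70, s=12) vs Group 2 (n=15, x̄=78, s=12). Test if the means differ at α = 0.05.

Pooled sp = 12.0. t = -1.633, df = 23. Critical t = ±2.069. Fail to reject H₀.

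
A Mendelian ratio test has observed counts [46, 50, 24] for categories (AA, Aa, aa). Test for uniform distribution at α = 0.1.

Expected = 40 each. χ² = Σ(O-E)²/E = 9.8. df = 2, critical value = 4.605. Reject H₀.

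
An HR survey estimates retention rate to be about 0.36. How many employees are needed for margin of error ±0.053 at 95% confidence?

n = z²p(1-p)/E² = 1.96²×0.36×0.64/0.053² = 315.1 → n = 316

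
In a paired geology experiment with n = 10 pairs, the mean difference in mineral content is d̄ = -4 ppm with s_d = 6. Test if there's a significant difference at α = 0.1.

t = d̄/(s_d/√n) = -4/(6/√10) = -2.108. df = 9, critical t = ±1.833. Reject H₀.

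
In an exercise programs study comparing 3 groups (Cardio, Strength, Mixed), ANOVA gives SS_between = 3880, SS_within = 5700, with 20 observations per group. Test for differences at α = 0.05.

df_between = 2, df_within = 57. F = MS_between/MS_within = 1940.0/100.0 = 19.4. F_crit ≈ 3.159. Reject H₀. At least one mean differs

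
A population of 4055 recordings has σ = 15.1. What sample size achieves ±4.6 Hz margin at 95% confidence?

Without FPC: n₀ = (1.96×15.1/4.6)² = 41.395. With FPC: n = n₀N/(n₀+N-1) = 41.0 → n = 41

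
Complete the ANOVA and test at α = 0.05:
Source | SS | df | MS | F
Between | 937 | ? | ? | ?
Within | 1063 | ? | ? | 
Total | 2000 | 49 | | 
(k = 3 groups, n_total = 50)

df_between = 2, df_within = 47. MS_between = 468.5, MS_within = 22.62. F = 20.714, F_crit ≈ 3.195. Reject H₀.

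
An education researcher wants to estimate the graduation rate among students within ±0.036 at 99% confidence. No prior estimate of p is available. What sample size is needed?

Conservative approach: use p = 0.5 (maximizes p(1-p) = 0.25). n = z²(0.25)/E² = 2.576²×0.25/0.036² = 1280.05 → n = 1281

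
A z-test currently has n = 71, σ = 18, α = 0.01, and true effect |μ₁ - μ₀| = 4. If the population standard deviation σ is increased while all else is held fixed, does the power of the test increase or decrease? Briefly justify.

Power decreases: a larger σ inflates the standard error σ/√n, pulling the sampling distribution under H₁ back toward the critical value.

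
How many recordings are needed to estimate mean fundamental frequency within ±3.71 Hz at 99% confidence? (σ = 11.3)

n = (z*σ/E)² = (2.576×11.3/3.71)² = 61.6 → n = 62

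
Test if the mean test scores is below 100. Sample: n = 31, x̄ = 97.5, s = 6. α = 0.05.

t = (97.5 - 100)/(6/√31) = -2.32, df = 30. Critical t = -1.697. Reject H₀.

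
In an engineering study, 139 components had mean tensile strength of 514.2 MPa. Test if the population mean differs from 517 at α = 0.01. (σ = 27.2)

z = (x̄ - μ₀)/(σ/√n) = (514.2 - 517)/(27.2/√139) = -1.214. Critical value: ±2.576. Since |-1.214| ≤ 2.576, Fail to reject H₀.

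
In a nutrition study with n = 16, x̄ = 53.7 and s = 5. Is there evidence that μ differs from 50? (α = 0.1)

t = (x̄ - μ₀)/(s/√n) = (53.7 - 50)/(5/√16) = 2.96. df = 15, critical t = ±1.753. Reject H₀.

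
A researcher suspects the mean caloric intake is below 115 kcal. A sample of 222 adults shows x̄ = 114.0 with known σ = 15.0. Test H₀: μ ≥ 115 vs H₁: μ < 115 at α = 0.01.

z = -0.993. Critical value: -2.33. Fail to reject H₀.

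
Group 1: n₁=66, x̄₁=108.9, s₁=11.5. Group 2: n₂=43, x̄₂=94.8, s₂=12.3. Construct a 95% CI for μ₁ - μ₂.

Difference = 14.1. SE = √(11.5²/66 + 12.3²/43) = 2.35. CI = (9.49, 18.71)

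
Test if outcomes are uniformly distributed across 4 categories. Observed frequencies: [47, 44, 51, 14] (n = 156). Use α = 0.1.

Expected = 39 each. χ² = Σ(O-E)²/E = 22.0. df = 3, critical value = 6.251. Reject H₀.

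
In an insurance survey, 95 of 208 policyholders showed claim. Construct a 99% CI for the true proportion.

p̂ = 0.457. CI = p̂ ± z*√(p̂(1-p̂)/n) = (0.368, 0.546)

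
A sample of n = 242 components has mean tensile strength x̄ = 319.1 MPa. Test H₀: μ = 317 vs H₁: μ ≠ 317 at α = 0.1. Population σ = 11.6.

z = (x̄ - μ₀)/(σ/√n) = (319.1 - 317)/(11.6/√242) = 2.816. Critical value: ±1.645. Since |2.816| > 1.645, Reject H₀.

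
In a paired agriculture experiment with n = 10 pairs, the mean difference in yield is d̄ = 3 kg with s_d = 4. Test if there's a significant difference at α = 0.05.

t = d̄/(s_d/√n) = 3/(4/√10) = 2.372. df = 9, critical t = ±2.262. Reject H₀.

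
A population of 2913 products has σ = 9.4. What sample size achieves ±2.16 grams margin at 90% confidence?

Without FPC: n₀ = (1.645×9.4/2.16)² = 51.248. With FPC: n = n₀N/(n₀+N-1) = 50.4 → n = 51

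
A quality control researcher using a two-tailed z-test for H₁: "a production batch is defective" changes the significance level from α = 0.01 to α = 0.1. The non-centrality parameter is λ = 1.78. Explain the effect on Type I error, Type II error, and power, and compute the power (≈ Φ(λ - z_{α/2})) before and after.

Increasing α from 0.01 to 0.1:
• Type I error rate increases (α is the Type I rate by definition).
• Critical value moves from z_{α/2} = 2.576 to 1.645, so power = Φ(λ - z_{α/2}) goes from Φ(1.78 - 2.576) = 0.213 to Φ(1.78 - 1.645) = 0.554.
• Type II error rate β = 1 - power therefore decreases (0.787 → 0.446).
Appropriate when false negatives are costly — here, shipping a defective batch — faulty products reach customers.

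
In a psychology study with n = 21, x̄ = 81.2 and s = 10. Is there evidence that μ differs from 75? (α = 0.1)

t = (x̄ - μ₀)/(s/√n) = (81.2 - 75)/(10/√21) = 2.841. df = 20, critical t = ±1.725. Reject H₀.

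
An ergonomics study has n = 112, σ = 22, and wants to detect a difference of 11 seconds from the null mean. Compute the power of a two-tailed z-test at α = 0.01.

SE = σ/√n = 22/√112 = 2.079. Non-centrality λ = d/SE = 11/2.079 = 5.292. Power ≈ Φ(λ - z_{α/2}) = Φ(5.292 - 2.576) = Φ(2.716) = 0.997.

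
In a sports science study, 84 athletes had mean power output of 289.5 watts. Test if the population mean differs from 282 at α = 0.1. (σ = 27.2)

z = (x̄ - μ₀)/(σ/√n) = (289.5 - 282)/(27.2/√84) = 2.527. Critical value: ±1.645. Since |2.527| > 1.645, Reject H₀.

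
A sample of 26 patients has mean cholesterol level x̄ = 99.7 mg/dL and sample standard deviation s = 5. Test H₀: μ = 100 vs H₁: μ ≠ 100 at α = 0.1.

t = (x̄ - μ₀)/(s/√n) = (99.7 - 100)/(5/√26) = -0.306. df = 25, critical t = ±1.708. Fail to reject H₀.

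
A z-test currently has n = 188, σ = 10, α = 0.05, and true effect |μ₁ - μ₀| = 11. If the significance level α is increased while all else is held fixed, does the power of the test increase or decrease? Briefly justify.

Power increases: a larger α lowers the critical value, so more of the H₁ sampling distribution falls in the rejection region.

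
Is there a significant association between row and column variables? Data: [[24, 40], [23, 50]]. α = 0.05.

χ² = 0.543. df = 1, critical = 3.841. Fail to reject H₀. No evidence of dependence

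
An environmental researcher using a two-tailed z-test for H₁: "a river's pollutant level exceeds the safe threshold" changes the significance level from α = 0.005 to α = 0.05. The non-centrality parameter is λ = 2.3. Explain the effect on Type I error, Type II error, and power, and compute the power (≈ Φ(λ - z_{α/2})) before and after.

Increasing α from 0.005 to 0.05:
• Type I error rate increases (α is the Type I rate by definition).
• Critical value moves from z_{α/2} = 2.807 to 1.96, so power = Φ(λ - z_{α/2}) goes from Φ(2.3 - 2.807) = 0.306 to Φ(2.3 - 1.96) = 0.633.
• Type II error rate β = 1 - power therefore decreases (0.694 → 0.367).
Appropriate when false negatives are costly — here, allowing unsafe pollution to continue.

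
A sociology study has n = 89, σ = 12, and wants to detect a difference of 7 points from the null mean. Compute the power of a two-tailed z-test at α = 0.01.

SE = σ/√n = 12/√89 = 1.272. Non-centrality λ = d/SE = 7/1.272 = 5.503. Power ≈ Φ(λ - z_{α/2}) = Φ(5.503 - 2.576) = Φ(2.927) = 0.998.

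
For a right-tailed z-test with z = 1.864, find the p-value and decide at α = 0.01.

p = P(Z > 1.864) = 1 - Φ(1.864) ≈ 0.0312. Since p ≥ 0.01, fail to reject H₀ (not significant) at α = 0.01.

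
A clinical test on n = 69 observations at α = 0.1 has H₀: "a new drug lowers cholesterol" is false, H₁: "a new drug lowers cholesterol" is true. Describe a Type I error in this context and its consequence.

Type I error: rejecting H₀ when it is true — concluding that a new drug lowers cholesterol when in fact it is not. Consequence: approving an ineffective drug — patients take a useless medication and may skip effective alternatives.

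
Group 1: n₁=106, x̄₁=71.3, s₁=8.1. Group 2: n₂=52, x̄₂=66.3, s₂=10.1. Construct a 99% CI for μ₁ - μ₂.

Difference = 5.0. SE = √(8.1²/106 + 10.1²/52) = 1.606. CI = (0.86, 9.14)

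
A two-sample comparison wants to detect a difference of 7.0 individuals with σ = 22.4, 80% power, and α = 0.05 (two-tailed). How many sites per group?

n per group = 2(z_α/2 + z_β)²σ²/d² = 2×(1.96 + 0.84)²×22.4²/7.0² = 160.6 → n = 161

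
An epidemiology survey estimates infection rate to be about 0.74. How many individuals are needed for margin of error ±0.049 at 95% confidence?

n = z²p(1-p)/E² = 1.96²×0.74×0.26/0.049² = 307.8 → n = 308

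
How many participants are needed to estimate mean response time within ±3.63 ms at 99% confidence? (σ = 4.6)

n = (z*σ/E)² = (2.576×4.6/3.63)² = 10.7 → n = 11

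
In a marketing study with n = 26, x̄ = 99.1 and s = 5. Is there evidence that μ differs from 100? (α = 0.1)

t = (x̄ - μ₀)/(s/√n) = (99.1 - 100)/(5/√26) = -0.918. df = 25, critical t = ±1.708. Fail to reject H₀.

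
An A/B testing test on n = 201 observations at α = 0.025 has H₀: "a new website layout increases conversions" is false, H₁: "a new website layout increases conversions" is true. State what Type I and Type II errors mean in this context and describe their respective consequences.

Type I (false positive): concluding that a new website layout increases conversions when it is not — rolling out a layout that doesn't actually help — wasted engineering effort. Type II (false negative): failing to conclude that a new website layout increases conversions when it is — discarding a layout that would have improved conversions — lost revenue. Which is costlier depends on domain priorities and is a judgement call rather than a statistical fact.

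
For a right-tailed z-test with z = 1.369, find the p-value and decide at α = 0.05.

p = P(Z > 1.369) = 1 - Φ(1.369) ≈ 0.0855. Since p ≥ 0.05, fail to reject H₀ (not significant) at α = 0.05.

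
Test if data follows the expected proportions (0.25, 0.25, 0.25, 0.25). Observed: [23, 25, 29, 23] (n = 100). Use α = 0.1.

Expected: [25.0, 25.0, 25.0, 25.0]. χ² = 0.96. df = 3, critical = 6.251. Fail to reject H₀.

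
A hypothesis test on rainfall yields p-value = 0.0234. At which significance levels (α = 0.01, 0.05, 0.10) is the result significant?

p = 0.0234. Significant at: α = 0.05, 0.1.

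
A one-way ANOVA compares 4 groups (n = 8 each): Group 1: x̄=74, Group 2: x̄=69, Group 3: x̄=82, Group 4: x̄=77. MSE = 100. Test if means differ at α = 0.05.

Grand mean = 75.5. SS_between = 712.0, MS_between = 237.33. F = 2.373, F_crit ≈ 2.947. Fail to reject H₀.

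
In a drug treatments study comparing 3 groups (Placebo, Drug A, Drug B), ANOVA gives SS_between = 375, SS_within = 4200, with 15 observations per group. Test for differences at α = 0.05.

df_between = 2, df_within = 42. F = MS_between/MS_within = 187.5/100.0 = 1.875. F_crit ≈ 3.22. Fail to reject H₀.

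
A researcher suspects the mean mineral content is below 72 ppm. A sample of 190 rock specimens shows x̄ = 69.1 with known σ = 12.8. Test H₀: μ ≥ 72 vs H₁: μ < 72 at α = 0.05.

z = -3.123. Critical value: -1.645. Reject H₀.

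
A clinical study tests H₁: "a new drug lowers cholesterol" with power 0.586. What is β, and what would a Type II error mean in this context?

β = 1 - power = 1 - 0.586 = 0.414. A Type II error is failing to reject H₀ when H₀ is false (false negative) — here, failing to conclude that a new drug lowers cholesterol when in fact it is true. Consequence: shelving an effective drug — patients miss out on a treatment that would have helped.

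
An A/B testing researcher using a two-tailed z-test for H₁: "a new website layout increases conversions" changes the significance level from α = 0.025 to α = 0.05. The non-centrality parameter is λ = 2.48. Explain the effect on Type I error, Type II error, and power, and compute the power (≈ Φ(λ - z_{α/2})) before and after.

Increasing α from 0.025 to 0.05:
• Type I error rate increases (α is the Type I rate by definition).
• Critical value moves from z_{α/2} = 2.241 to 1.96, so power = Φ(λ - z_{α/2}) goes from Φ(2.48 - 2.241) = 0.594 to Φ(2.48 - 1.96) = 0.698.
• Type II error rate β = 1 - power therefore decreases (0.406 → 0.302).
Appropriate when false negatives are costly — here, discarding a layout that would have improved conversions — lost revenue.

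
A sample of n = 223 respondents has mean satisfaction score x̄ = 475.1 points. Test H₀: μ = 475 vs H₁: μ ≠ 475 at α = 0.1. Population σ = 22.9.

z = (x̄ - μ₀)/(σ/√n) = (475.1 - 475)/(22.9/√223) = 0.065. Critical value: ±1.645. Since |0.065| ≤ 1.645, Fail to reject H₀.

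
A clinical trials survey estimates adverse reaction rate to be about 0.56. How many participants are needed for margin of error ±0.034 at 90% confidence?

n = z²p(1-p)/E² = 1.645²×0.56×0.44/0.034² = 576.8 → n = 577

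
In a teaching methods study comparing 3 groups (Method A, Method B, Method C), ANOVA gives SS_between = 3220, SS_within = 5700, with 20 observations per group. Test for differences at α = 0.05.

df_between = 2, df_within = 57. F = MS_between/MS_within = 1610.0/100.0 = 16.1. F_crit ≈ 3.159. Reject H₀. At least one mean differs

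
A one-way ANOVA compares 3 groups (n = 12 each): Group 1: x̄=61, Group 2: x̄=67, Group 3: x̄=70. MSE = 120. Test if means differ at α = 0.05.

Grand mean = 66.0. SS_between = 504.0, MS_between = 252.0. F = 2.1, F_crit ≈ 3.285. Fail to reject H₀.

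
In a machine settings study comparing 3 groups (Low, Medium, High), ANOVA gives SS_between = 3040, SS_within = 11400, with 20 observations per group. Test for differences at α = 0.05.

df_between = 2, df_within = 57. F = MS_between/MS_within = 1520.0/200.0 = 7.6. F_crit ≈ 3.159. Reject H₀. At least one mean differs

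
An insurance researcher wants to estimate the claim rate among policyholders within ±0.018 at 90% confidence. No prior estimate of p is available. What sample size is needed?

Conservative approach: use p = 0.5 (maximizes p(1-p) = 0.25). n = z²(0.25)/E² = 1.645²×0.25/0.018² = 2088.0 → n = 2088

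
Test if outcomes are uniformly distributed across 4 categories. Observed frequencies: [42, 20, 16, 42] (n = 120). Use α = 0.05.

Expected = 30 each. χ² = Σ(O-E)²/E = 19.467. df = 3, critical value = 7.815. Reject H₀.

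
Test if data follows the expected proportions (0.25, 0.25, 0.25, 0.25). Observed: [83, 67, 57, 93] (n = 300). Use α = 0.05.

Expected: [75.0, 75.0, 75.0, 75.0]. χ² = 10.347. df = 3, critical = 7.815. Reject H₀.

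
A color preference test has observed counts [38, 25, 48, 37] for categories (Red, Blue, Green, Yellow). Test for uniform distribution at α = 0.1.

Expected = 37 each. χ² = Σ(O-E)²/E = 7.189. df = 3, critical value = 6.251. Reject H₀.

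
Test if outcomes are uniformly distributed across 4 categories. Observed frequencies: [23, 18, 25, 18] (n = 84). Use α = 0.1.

Expected = 21 each. χ² = Σ(O-E)²/E = 1.81. df = 3, critical value = 6.251. Fail to reject H₀.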